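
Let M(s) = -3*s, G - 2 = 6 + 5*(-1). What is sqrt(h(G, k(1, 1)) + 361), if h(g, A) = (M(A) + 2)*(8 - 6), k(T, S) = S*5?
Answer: sqrt(335) ≈ 18.303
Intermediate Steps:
k(T, S) = 5*S
G = 3 (G = 2 + (6 + 5*(-1)) = 2 + (6 - 5) = 2 + 1 = 3)
h(g, A) = 4 - 6*A (h(g, A) = (-3*A + 2)*(8 - 6) = (2 - 3*A)*2 = 4 - 6*A)
sqrt(h(G, k(1, 1)) + 361) = sqrt((4 - 30) + 361) = sqrt(-26 + 361) = sqrt(335)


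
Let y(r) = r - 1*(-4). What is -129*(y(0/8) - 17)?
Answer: 1677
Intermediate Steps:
y(r) = 4 + r (y(r) = r + 4 = 4 + r)
-129*(y(0/8) - 17) = -129*((4 + 0/8) - 17) = -129*((4 + 0*(1/8)) - 17) = -129*((4 + 0) - 17) = -129*(4 - 17) = -129*(-13) = 1677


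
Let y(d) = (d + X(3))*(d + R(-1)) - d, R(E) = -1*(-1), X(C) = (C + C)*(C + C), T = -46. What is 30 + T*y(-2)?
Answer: 1502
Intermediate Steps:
X(C) = 4*C**2 (X(C) = (2*C)*(2*C) = 4*C**2)
R(E) = 1
y(d) = -d + (1 + d)*(36 + d) (y(d) = (d + 4*3**2)*(d + 1) - d = (d + 4*9)*(1 + d) - d = (d + 36)*(1 + d) - d = (36 + d)*(1 + d) - d = (1 + d)*(36 + d) - d = -d + (1 + d)*(36 + d))
30 + T*y(-2) = 30 - 46*(36 + (-2)**2 + 36*(-2)) = 30 - 46*(36 + 4 - 72) = 30 - 46*(-32) = 30 + 1472 = 1502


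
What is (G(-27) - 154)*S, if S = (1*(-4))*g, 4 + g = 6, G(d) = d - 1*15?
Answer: 1568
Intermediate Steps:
G(d) = -15 + d (G(d) = d - 15 = -15 + d)
g = 2 (g = -4 + 6 = 2)
S = -8 (S = (1*(-4))*2 = -4*2 = -8)
(G(-27) - 154)*S = ((-15 - 27) - 154)*(-8) = (-42 - 154)*(-8) = -196*(-8) = 1568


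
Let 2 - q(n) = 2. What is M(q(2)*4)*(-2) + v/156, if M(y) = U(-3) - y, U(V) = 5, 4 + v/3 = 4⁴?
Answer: -67/13 ≈ -5.1538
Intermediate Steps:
q(n) = 0 (q(n) = 2 - 1*2 = 2 - 2 = 0)
v = 756 (v = -12 + 3*4⁴ = -12 + 3*256 = -12 + 768 = 756)
M(y) = 5 - y
M(q(2)*4)*(-2) + v/156 = (5 - 0*4)*(-2) + 756/156 = (5 - 1*0)*(-2) + 756*(1/156) = (5 + 0)*(-2) + 63/13 = 5*(-2) + 63/13 = -10 + 63/13 = -67/13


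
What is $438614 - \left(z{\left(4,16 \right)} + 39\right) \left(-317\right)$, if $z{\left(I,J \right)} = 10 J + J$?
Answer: $506769$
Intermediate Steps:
$z{\left(I,J \right)} = 11 J$
$438614 - \left(z{\left(4,16 \right)} + 39\right) \left(-317\right) = 438614 - \left(11 \cdot 16 + 39\right) \left(-317\right) = 438614 - \left(176 + 39\right) \left(-317\right) = 438614 - 215 \left(-317\right) = 438614 - -68155 = 438614 + 68155 = 506769$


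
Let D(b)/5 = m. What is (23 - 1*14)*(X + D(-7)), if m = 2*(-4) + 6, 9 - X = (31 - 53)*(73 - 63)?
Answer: 1971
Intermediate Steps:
X = 229 (X = 9 - (31 - 53)*(73 - 63) = 9 - (-22)*10 = 9 - 1*(-220) = 9 + 220 = 229)
m = -2 (m = -8 + 6 = -2)
D(b) = -10 (D(b) = 5*(-2) = -10)
(23 - 1*14)*(X + D(-7)) = (23 - 1*14)*(229 - 10) = (23 - 14)*219 = 9*219 = 1971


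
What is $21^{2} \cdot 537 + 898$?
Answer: $237715$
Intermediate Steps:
$21^{2} \cdot 537 + 898 = 441 \cdot 537 + 898 = 236817 + 898 = 237715$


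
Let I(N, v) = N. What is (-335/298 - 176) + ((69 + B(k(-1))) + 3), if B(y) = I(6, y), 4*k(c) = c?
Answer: -29539/298 ≈ -99.124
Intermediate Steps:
k(c) = c/4
B(y) = 6
(-335/298 - 176) + ((69 + B(k(-1))) + 3) = (-335/298 - 176) + ((69 + 6) + 3) = (-335*1/298 - 176) + (75 + 3) = (-335/298 - 176) + 78 = -52783/298 + 78 = -29539/298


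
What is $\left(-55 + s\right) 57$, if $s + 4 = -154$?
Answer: $-12141$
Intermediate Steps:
$s = -158$ ($s = -4 - 154 = -158$)
$\left(-55 + s\right) 57 = \left(-55 - 158\right) 57 = \left(-213\right) 57 = -12141$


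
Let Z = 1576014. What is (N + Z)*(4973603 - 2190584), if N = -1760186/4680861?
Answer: 6843537144970031164/1560287 ≈ 4.3861e+12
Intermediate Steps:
N = -1760186/4680861 (N = -1760186*1/4680861 = -1760186/4680861 ≈ -0.37604)
(N + Z)*(4973603 - 2190584) = (-1760186/4680861 + 1576014)*(4973603 - 2190584) = (7377100707868/4680861)*2783019 = 6843537144970031164/1560287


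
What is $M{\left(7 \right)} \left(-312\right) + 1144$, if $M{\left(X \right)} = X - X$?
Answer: $1144$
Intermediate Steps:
$M{\left(X \right)} = 0$
$M{\left(7 \right)} \left(-312\right) + 1144 = 0 \left(-312\right) + 1144 = 0 + 1144 = 1144$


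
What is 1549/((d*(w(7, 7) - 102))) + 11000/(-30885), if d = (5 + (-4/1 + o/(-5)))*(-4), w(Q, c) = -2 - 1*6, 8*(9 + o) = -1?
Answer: 6833573/7678011 ≈ 0.89002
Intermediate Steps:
o = -73/8 (o = -9 + (⅛)*(-1) = -9 - ⅛ = -73/8 ≈ -9.1250)
w(Q, c) = -8 (w(Q, c) = -2 - 6 = -8)
d = -113/10 (d = (5 + (-4/1 - 73/8/(-5)))*(-4) = (5 + (-4*1 - 73/8*(-⅕)))*(-4) = (5 + (-4 + 73/40))*(-4) = (5 - 87/40)*(-4) = (113/40)*(-4) = -113/10 ≈ -11.300)
1549/((d*(w(7, 7) - 102))) + 11000/(-30885) = 1549/((-113*(-8 - 102)/10)) + 11000/(-30885) = 1549/((-113/10*(-110))) + 11000*(-1/30885) = 1549/1243 - 2200/6177 = 6833573/7678011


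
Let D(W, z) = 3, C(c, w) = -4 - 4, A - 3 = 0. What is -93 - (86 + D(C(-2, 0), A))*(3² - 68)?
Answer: 5158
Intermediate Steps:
A = 3 (A = 3 + 0 = 3)
C(c, w) = -8
-93 - (86 + D(C(-2, 0), A))*(3² - 68) = -93 - (86 + 3)*(3² - 68) = -93 - 89*(9 - 68) = -93 - 89*(-59) = -93 - 1*(-5251) = -93 + 5251 = 5158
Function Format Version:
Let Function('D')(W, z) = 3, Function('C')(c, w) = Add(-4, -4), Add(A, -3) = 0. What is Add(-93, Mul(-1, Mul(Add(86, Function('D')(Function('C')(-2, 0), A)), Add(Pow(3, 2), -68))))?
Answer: 5158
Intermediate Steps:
A = 3 (A = Add(3, 0) = 3)
Function('C')(c, w) = -8
Add(-93, Mul(-1, Mul(Add(86, Function('D')(Function('C')(-2, 0), A)), Add(Pow(3, 2), -68)))) = Add(-93, Mul(-1, Mul(Add(86, 3), Add(Pow(3, 2), -68)))) = Add(-93, Mul(-1, Mul(89, Add(9, -68)))) = Add(-93, Mul(-1, Mul(89, -59))) = Add(-93, Mul(-1, -5251)) = Add(-93, 5251) = 5158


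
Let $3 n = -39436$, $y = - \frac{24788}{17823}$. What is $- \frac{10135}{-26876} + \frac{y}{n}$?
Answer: $\frac{593797003637}{1574189645444} \approx 0.37721$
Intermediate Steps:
$y = - \frac{24788}{17823}$ ($y = \left(-24788\right) \frac{1}{17823} = - \frac{24788}{17823} \approx -1.3908$)
$n = - \frac{39436}{3}$ ($n = \frac{1}{3} \left(-39436\right) = - \frac{39436}{3} \approx -13145.0$)
$- \frac{10135}{-26876} + \frac{y}{n} = - \frac{10135}{-26876} - \frac{24788}{17823 \left(- \frac{39436}{3}\right)} = \left(-10135\right) \left(- \frac{1}{26876}\right) - - \frac{6197}{58572319} = \frac{10135}{26876} + \frac{6197}{58572319} = \frac{593797003637}{1574189645444}$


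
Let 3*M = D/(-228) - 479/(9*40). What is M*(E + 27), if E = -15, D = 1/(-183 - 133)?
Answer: -1437943/270180 ≈ -5.3222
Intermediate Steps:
D = -1/316 (D = 1/(-316) = -1/316 ≈ -0.0031646)
M = -1437943/3242160 (M = (-1/316/(-228) - 479/(9*40))/3 = (-1/316*(-1/228) - 479/360)/3 = (1/72048 - 479*1/360)/3 = (1/72048 - 479/360)/3 = (⅓)*(-1437943/1080720) = -1437943/3242160 ≈ -0.44351)
M*(E + 27) = -1437943*(-15 + 27)/3242160 = -1437943/3242160*12 = -1437943/270180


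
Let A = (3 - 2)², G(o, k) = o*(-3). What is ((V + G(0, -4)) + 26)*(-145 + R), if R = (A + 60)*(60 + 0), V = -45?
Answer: -66785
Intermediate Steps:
G(o, k) = -3*o
A = 1 (A = 1² = 1)
R = 3660 (R = (1 + 60)*(60 + 0) = 61*60 = 3660)
((V + G(0, -4)) + 26)*(-145 + R) = ((-45 - 3*0) + 26)*(-145 + 3660) = ((-45 + 0) + 26)*3515 = (-45 + 26)*3515 = -19*3515 = -66785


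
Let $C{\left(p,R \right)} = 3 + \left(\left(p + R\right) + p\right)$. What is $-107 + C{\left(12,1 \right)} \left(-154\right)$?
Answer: $-4419$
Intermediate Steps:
$C{\left(p,R \right)} = 3 + R + 2 p$ ($C{\left(p,R \right)} = 3 + \left(\left(R + p\right) + p\right) = 3 + \left(R + 2 p\right) = 3 + R + 2 p$)
$-107 + C{\left(12,1 \right)} \left(-154\right) = -107 + \left(3 + 1 + 2 \cdot 12\right) \left(-154\right) = -107 + \left(3 + 1 + 24\right) \left(-154\right) = -107 + 28 \left(-154\right) = -107 - 4312 = -4419$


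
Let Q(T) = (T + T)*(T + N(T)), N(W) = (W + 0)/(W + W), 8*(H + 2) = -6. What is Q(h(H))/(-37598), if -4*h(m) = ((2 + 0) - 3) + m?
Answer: -345/4812544 ≈ -7.1688e-5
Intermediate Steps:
H = -11/4 (H = -2 + (⅛)*(-6) = -2 - ¾ = -11/4 ≈ -2.7500)
N(W) = ½ (N(W) = W/((2*W)) = W*(1/(2*W)) = ½)
h(m) = ¼ - m/4 (h(m) = -(((2 + 0) - 3) + m)/4 = -((2 - 3) + m)/4 = -(-1 + m)/4 = ¼ - m/4)
Q(T) = 2*T*(½ + T) (Q(T) = (T + T)*(T + ½) = (2*T)*(½ + T) = 2*T*(½ + T))
Q(h(H))/(-37598) = ((¼ - ¼*(-11/4))*(1 + 2*(¼ - ¼*(-11/4))))/(-37598) = ((¼ + 11/16)*(1 + 2*(¼ + 11/16)))*(-1/37598) = (15*(1 + 2*(15/16))/16)*(-1/37598) = (15*(1 + 15/8)/16)*(-1/37598) = ((15/16)*(23/8))*(-1/37598) = (345/128)*(-1/37598) = -345/4812544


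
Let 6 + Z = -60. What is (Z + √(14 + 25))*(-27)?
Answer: 1782 - 27*√39 ≈ 1613.4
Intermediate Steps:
Z = -66 (Z = -6 - 60 = -66)
(Z + √(14 + 25))*(-27) = (-66 + √(14 + 25))*(-27) = (-66 + √39)*(-27) = 1782 - 27*√39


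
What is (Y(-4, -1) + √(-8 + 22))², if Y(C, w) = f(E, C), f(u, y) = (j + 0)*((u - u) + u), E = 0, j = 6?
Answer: 14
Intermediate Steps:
f(u, y) = 6*u (f(u, y) = (6 + 0)*((u - u) + u) = 6*(0 + u) = 6*u)
Y(C, w) = 0 (Y(C, w) = 6*0 = 0)
(Y(-4, -1) + √(-8 + 22))² = (0 + √(-8 + 22))² = (0 + √14)² = (√14)² = 14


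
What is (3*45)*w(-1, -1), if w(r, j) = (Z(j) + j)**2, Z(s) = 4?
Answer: 1215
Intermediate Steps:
w(r, j) = (4 + j)**2
(3*45)*w(-1, -1) = (3*45)*(4 - 1)**2 = 135*3**2 = 135*9 = 1215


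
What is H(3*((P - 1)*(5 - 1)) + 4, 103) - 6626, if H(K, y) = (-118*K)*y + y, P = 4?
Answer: -492683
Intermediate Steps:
H(K, y) = y - 118*K*y (H(K, y) = -118*K*y + y = y - 118*K*y)
H(3*((P - 1)*(5 - 1)) + 4, 103) - 6626 = 103*(1 - 118*(3*((4 - 1)*(5 - 1)) + 4)) - 6626 = 103*(1 - 118*(3*(3*4) + 4)) - 6626 = 103*(1 - 118*(3*12 + 4)) - 6626 = 103*(1 - 118*(36 + 4)) - 6626 = 103*(1 - 118*40) - 6626 = 103*(1 - 4720) - 6626 = 103*(-4719) - 6626 = -486057 - 6626 = -492683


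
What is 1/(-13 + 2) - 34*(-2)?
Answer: 747/11 ≈ 67.909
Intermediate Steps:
1/(-13 + 2) - 34*(-2) = 1/(-11) + 68 = -1/11 + 68 = 747/11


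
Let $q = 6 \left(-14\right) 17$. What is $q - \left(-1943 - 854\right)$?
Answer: $1369$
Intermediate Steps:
$q = -1428$ ($q = \left(-84\right) 17 = -1428$)
$q - \left(-1943 - 854\right) = -1428 - \left(-1943 - 854\right) = -1428 - -2797 = -1428 + 2797 = 1369$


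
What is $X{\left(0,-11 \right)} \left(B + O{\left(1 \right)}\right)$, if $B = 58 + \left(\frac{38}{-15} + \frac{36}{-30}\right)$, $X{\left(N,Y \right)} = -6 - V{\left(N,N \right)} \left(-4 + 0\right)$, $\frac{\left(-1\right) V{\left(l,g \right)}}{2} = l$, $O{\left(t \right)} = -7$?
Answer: $- \frac{1418}{5} \approx -283.6$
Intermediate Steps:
$V{\left(l,g \right)} = - 2 l$
$X{\left(N,Y \right)} = -6 - 8 N$ ($X{\left(N,Y \right)} = -6 - - 2 N \left(-4 + 0\right) = -6 - - 2 N \left(-4\right) = -6 - 8 N$)
$B = \frac{814}{15}$ ($B = 58 + \left(38 \left(- \frac{1}{15}\right) + 36 \left(- \frac{1}{30}\right)\right) = 58 - \frac{56}{15} = \frac{814}{15} \approx 54.267$)
$X{\left(0,-11 \right)} \left(B + O{\left(1 \right)}\right) = \left(-6 - 0\right) \left(\frac{814}{15} - 7\right) = \left(-6 + 0\right) \frac{709}{15} = \left(-6\right) \frac{709}{15} = - \frac{1418}{5}$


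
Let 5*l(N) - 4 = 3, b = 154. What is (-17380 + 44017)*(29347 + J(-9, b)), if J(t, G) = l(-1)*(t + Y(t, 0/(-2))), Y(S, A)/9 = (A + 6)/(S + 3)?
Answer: 3905223933/5 ≈ 7.8104e+8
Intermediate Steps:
Y(S, A) = 9*(6 + A)/(3 + S) (Y(S, A) = 9*((A + 6)/(S + 3)) = 9*((6 + A)/(3 + S)) = 9*(6 + A)/(3 + S))
l(N) = 7/5 (l(N) = 4/5 + (1/5)*3 = 4/5 + 3/5 = 7/5)
J(t, G) = 7*t/5 + 378/(5*(3 + t)) (J(t, G) = 7*(t + 9*(6 + 0/(-2))/(3 + t))/5 = 7*(t + 9*(6 + 0*(-1/2))/(3 + t))/5 = 7*(t + 9*(6 + 0)/(3 + t))/5 = 7*(t + 9*6/(3 + t))/5 = 7*(t + 54/(3 + t))/5 = 7*t/5 + 378/(5*(3 + t)))
(-17380 + 44017)*(29347 + J(-9, b)) = (-17380 + 44017)*(29347 + 7*(54 - 9*(3 - 9))/(5*(3 - 9))) = 26637*(29347 + (7/5)*(54 - 9*(-6))/(-6)) = 26637*(29347 + (7/5)*(-1/6)*(54 + 54)) = 26637*(29347 + (7/5)*(-1/6)*108) = 26637*(29347 - 126/5) = 26637*(146609/5) = 3905223933/5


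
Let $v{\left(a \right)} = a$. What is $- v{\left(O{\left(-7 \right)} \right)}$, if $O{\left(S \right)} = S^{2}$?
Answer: $-49$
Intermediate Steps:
$- v{\left(O{\left(-7 \right)} \right)} = - \left(-7\right)^{2} = \left(-1\right) 49 = -49$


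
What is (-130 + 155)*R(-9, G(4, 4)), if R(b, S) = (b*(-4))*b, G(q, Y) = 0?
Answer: -8100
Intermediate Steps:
R(b, S) = -4*b² (R(b, S) = (-4*b)*b = -4*b²)
(-130 + 155)*R(-9, G(4, 4)) = (-130 + 155)*(-4*(-9)²) = 25*(-4*81) = 25*(-324) = -8100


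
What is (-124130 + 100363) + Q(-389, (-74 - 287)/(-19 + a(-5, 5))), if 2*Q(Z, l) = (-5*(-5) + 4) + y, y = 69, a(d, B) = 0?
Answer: -23718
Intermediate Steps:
Q(Z, l) = 49 (Q(Z, l) = ((-5*(-5) + 4) + 69)/2 = ((25 + 4) + 69)/2 = (29 + 69)/2 = (1/2)*98 = 49)
(-124130 + 100363) + Q(-389, (-74 - 287)/(-19 + a(-5, 5))) = (-124130 + 100363) + 49 = -23767 + 49 = -23718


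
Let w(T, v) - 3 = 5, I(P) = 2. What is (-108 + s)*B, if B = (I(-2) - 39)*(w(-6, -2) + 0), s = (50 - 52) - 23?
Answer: 39368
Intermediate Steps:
s = -25 (s = -2 - 23 = -25)
w(T, v) = 8 (w(T, v) = 3 + 5 = 8)
B = -296 (B = (2 - 39)*(8 + 0) = -37*8 = -296)
(-108 + s)*B = (-108 - 25)*(-296) = -133*(-296) = 39368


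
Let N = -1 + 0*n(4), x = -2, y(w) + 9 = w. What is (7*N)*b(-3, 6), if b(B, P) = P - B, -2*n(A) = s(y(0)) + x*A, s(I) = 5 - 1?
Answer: -63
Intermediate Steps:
y(w) = -9 + w
s(I) = 4
n(A) = -2 + A (n(A) = -(4 - 2*A)/2 = -2 + A)
N = -1 (N = -1 + 0*(-2 + 4) = -1 + 0*2 = -1 + 0 = -1)
(7*N)*b(-3, 6) = (7*(-1))*(6 - 1*(-3)) = -7*(6 + 3) = -7*9 = -63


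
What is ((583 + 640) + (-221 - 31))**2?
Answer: 942841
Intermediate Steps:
((583 + 640) + (-221 - 31))**2 = (1223 - 252)**2 = 971**2 = 942841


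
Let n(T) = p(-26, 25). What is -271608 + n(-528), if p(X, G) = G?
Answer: -271583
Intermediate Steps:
n(T) = 25
-271608 + n(-528) = -271608 + 25 = -271583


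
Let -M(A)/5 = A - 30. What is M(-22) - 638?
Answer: -378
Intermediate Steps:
M(A) = 150 - 5*A (M(A) = -5*(A - 30) = -5*(-30 + A) = 150 - 5*A)
M(-22) - 638 = (150 - 5*(-22)) - 638 = (150 + 110) - 638 = 260 - 638 = -378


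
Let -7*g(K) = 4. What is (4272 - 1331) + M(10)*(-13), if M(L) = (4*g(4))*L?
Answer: 22667/7 ≈ 3238.1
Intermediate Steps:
g(K) = -4/7 (g(K) = -1/7*4 = -4/7)
M(L) = -16*L/7 (M(L) = (4*(-4/7))*L = -16*L/7)
(4272 - 1331) + M(10)*(-13) = (4272 - 1331) - 16/7*10*(-13) = 2941 - 160/7*(-13) = 2941 + 2080/7 = 22667/7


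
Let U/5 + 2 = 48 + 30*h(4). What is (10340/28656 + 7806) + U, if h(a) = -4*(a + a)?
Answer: 23185289/7164 ≈ 3236.4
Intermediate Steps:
h(a) = -8*a
U = -4570 (U = -10 + 5*(48 + 30*(-8*4)) = -10 + 5*(48 + 30*(-32)) = -10 + 5*(48 - 960) = -10 + 5*(-912) = -10 - 4560 = -4570)
(10340/28656 + 7806) + U = (10340/28656 + 7806) - 4570 = (10340*(1/28656) + 7806) - 4570 = (2585/7164 + 7806) - 4570 = 55924769/7164 - 4570 = 23185289/7164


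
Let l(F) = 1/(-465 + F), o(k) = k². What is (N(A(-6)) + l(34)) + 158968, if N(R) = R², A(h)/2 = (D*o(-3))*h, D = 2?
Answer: 88623943/431 ≈ 2.0562e+5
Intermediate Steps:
A(h) = 36*h (A(h) = 2*((2*(-3)²)*h) = 2*((2*9)*h) = 2*(18*h) = 36*h)
(N(A(-6)) + l(34)) + 158968 = ((36*(-6))² + 1/(-465 + 34)) + 158968 = ((-216)² + 1/(-431)) + 158968 = (46656 - 1/431) + 158968 = 20108735/431 + 158968 = 88623943/431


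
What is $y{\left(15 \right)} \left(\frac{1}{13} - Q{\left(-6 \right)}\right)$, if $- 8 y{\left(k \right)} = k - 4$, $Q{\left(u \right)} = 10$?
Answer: $\frac{1419}{104} \approx 13.644$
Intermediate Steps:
$y{\left(k \right)} = \frac{1}{2} - \frac{k}{8}$ ($y{\left(k \right)} = - \frac{k - 4}{8} = - \frac{-4 + k}{8} = \frac{1}{2} - \frac{k}{8}$)
$y{\left(15 \right)} \left(\frac{1}{13} - Q{\left(-6 \right)}\right) = \left(\frac{1}{2} - \frac{15}{8}\right) \left(\frac{1}{13} - 10\right) = \left(- \frac{11}{8}\right) \left(- \frac{129}{13}\right) = \frac{1419}{104}$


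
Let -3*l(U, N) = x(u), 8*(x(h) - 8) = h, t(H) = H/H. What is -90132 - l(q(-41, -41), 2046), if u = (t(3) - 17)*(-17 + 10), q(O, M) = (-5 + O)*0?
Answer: -270374/3 ≈ -90125.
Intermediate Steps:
t(H) = 1
q(O, M) = 0
u = 112 (u = (1 - 17)*(-17 + 10) = -16*(-7) = 112)
x(h) = 8 + h/8
l(U, N) = -22/3 (l(U, N) = -(8 + (⅛)*112)/3 = -(8 + 14)/3 = -⅓*22 = -22/3)
-90132 - l(q(-41, -41), 2046) = -90132 - 1*(-22/3) = -90132 + 22/3 = -270374/3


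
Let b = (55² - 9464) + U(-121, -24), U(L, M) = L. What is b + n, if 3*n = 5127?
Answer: -4851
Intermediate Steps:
n = 1709 (n = (⅓)*5127 = 1709)
b = -6560 (b = (55² - 9464) - 121 = (3025 - 9464) - 121 = -6439 - 121 = -6560)
b + n = -6560 + 1709 = -4851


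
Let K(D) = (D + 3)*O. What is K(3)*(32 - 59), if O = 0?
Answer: 0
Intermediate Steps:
K(D) = 0 (K(D) = (D + 3)*0 = (3 + D)*0 = 0)
K(3)*(32 - 59) = 0*(32 - 59) = 0*(-27) = 0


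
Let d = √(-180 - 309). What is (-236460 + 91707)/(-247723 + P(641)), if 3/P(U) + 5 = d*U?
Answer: 7204749345539598741/12329845475573175685 - 278360019*I*√489/12329845475573175685 ≈ 0.58433 - 4.9923e-10*I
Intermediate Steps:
d = I*√489 (d = √(-489) = I*√489 ≈ 22.113*I)
P(U) = 3/(-5 + I*U*√489) (P(U) = 3/(-5 + (I*√489)*U) = 3/(-5 + I*U*√489))
(-236460 + 91707)/(-247723 + P(641)) = (-236460 + 91707)/(-247723 + 3/(-5 + I*641*√489)) = -144753/(-247723 + 3/(-5 + 641*I*√489))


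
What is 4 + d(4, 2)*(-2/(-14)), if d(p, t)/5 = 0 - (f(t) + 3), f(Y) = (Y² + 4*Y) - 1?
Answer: -6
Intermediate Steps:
f(Y) = -1 + Y² + 4*Y
d(p, t) = -10 - 20*t - 5*t² (d(p, t) = 5*(0 - ((-1 + t² + 4*t) + 3)) = 5*(0 - (2 + t² + 4*t)) = 5*(0 + (-2 - t² - 4*t)) = 5*(-2 - t² - 4*t) = -10 - 20*t - 5*t²)
4 + d(4, 2)*(-2/(-14)) = 4 + (-10 - 20*2 - 5*2²)*(-2/(-14)) = 4 + (-10 - 40 - 5*4)*(-2*(-1/14)) = 4 + (-10 - 40 - 20)*(⅐) = 4 - 70*⅐ = 4 - 10 = -6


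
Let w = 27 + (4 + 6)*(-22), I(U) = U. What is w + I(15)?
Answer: -178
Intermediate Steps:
w = -193 (w = 27 + 10*(-22) = 27 - 220 = -193)
w + I(15) = -193 + 15 = -178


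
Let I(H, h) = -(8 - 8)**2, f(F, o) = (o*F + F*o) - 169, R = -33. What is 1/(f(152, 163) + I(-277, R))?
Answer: 1/49383 ≈ 2.0250e-5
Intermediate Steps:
f(F, o) = -169 + 2*F*o (f(F, o) = (F*o + F*o) - 169 = 2*F*o - 169 = -169 + 2*F*o)
I(H, h) = 0 (I(H, h) = -1*0**2 = -1*0 = 0)
1/(f(152, 163) + I(-277, R)) = 1/((-169 + 2*152*163) + 0) = 1/((-169 + 49552) + 0) = 1/(49383 + 0) = 1/49383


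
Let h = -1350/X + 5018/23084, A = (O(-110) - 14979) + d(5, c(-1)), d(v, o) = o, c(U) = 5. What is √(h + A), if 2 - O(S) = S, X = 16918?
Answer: I*√141668542669436830190/97633778 ≈ 121.91*I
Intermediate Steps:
O(S) = 2 - S
A = -14862 (A = ((2 - 1*(-110)) - 14979) + 5 = ((2 + 110) - 14979) + 5 = (112 - 14979) + 5 = -14867 + 5 = -14862)
h = 13432781/97633778 (h = -1350/16918 + 5018/23084 = -1350*1/16918 + 5018*(1/23084) = -675/8459 + 2509/11542 = 13432781/97633778 ≈ 0.13758)
√(h + A) = √(13432781/97633778 - 14862) = √(-1451019775855/97633778) = I*√141668542669436830190/97633778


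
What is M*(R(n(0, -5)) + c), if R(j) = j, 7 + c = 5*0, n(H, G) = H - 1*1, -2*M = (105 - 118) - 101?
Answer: -456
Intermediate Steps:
M = 57 (M = -((105 - 118) - 101)/2 = -(-13 - 101)/2 = -½*(-114) = 57)
n(H, G) = -1 + H (n(H, G) = H - 1 = -1 + H)
c = -7 (c = -7 + 5*0 = -7 + 0 = -7)
M*(R(n(0, -5)) + c) = 57*((-1 + 0) - 7) = 57*(-1 - 7) = 57*(-8) = -456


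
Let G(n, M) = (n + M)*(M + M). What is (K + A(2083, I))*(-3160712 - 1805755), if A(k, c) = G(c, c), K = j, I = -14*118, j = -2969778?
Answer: -39466715387946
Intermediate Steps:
I = -1652
G(n, M) = 2*M*(M + n) (G(n, M) = (M + n)*(2*M) = 2*M*(M + n))
K = -2969778
A(k, c) = 4*c**2 (A(k, c) = 2*c*(c + c) = 2*c*(2*c) = 4*c**2)
(K + A(2083, I))*(-3160712 - 1805755) = (-2969778 + 4*(-1652)**2)*(-3160712 - 1805755) = (-2969778 + 4*2729104)*(-4966467) = (-2969778 + 10916416)*(-4966467) = 7946638*(-4966467) = -39466715387946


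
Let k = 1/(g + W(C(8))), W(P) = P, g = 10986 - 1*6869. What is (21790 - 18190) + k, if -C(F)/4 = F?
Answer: 14706001/4085 ≈ 3600.0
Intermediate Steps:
C(F) = -4*F
g = 4117 (g = 10986 - 6869 = 4117)
k = 1/4085 (k = 1/(4117 - 4*8) = 1/(4117 - 32) = 1/4085 ≈ 0.00024480)
(21790 - 18190) + k = (21790 - 18190) + 1/4085 = 3600 + 1/4085 = 14706001/4085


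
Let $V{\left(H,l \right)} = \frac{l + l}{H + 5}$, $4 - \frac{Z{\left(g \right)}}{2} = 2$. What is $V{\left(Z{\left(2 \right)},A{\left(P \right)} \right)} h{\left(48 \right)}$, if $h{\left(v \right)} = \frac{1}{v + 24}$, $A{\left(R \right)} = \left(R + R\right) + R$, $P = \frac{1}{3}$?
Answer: $\frac{1}{324} \approx 0.0030864$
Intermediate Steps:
$Z{\left(g \right)} = 4$ ($Z{\left(g \right)} = 8 - 4 = 4$)
$P = \frac{1}{3} \approx 0.33333$
$A{\left(R \right)} = 3 R$ ($A{\left(R \right)} = 2 R + R = 3 R$)
$h{\left(v \right)} = \frac{1}{24 + v}$
$V{\left(H,l \right)} = \frac{2 l}{5 + H}$
$V{\left(Z{\left(2 \right)},A{\left(P \right)} \right)} h{\left(48 \right)} = \frac{2 \cdot 3 \cdot \frac{1}{3} \frac{1}{5 + 4}}{24 + 48} = \frac{2 \cdot 1 \cdot \frac{1}{9}}{72} = 2 \cdot 1 \cdot \frac{1}{9} \cdot \frac{1}{72} = \frac{2}{9} \cdot \frac{1}{72} = \frac{1}{324}$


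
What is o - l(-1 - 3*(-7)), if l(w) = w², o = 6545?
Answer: 6145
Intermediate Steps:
o - l(-1 - 3*(-7)) = 6545 - (-1 - 3*(-7))² = 6545 - (-1 + 21)² = 6545 - 1*20² = 6545 - 1*400 = 6545 - 400 = 6145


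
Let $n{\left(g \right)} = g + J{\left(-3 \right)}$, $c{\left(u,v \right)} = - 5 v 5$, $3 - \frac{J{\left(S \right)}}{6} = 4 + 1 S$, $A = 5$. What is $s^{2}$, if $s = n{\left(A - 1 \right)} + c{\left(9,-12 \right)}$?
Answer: $99856$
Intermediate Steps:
$J{\left(S \right)} = -6 - 6 S$ ($J{\left(S \right)} = 18 - 6 \left(4 + 1 S\right) = 18 - 6 \left(4 + S\right) = 18 - \left(24 + 6 S\right) = -6 - 6 S$)
$c{\left(u,v \right)} = - 25 v$
$n{\left(g \right)} = 12 + g$ ($n{\left(g \right)} = g - -12 = g + \left(-6 + 18\right) = g + 12 = 12 + g$)
$s = 316$ ($s = \left(12 + \left(5 - 1\right)\right) - -300 = \left(12 + \left(5 - 1\right)\right) + 300 = \left(12 + 4\right) + 300 = 16 + 300 = 316$)
$s^{2} = 316^{2} = 99856$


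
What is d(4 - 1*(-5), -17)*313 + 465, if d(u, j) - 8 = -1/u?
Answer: 26408/9 ≈ 2934.2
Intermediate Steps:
d(u, j) = 8 - 1/u
d(4 - 1*(-5), -17)*313 + 465 = (8 - 1/(4 - 1*(-5)))*313 + 465 = (8 - 1/(4 + 5))*313 + 465 = (8 - 1/9)*313 + 465 = (8 - 1*⅑)*313 + 465 = (8 - ⅑)*313 + 465 = (71/9)*313 + 465 = 22223/9 + 465 = 26408/9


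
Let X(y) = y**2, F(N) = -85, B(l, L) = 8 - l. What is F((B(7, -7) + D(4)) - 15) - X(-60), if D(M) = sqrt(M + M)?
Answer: -3685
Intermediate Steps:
D(M) = sqrt(2)*sqrt(M) (D(M) = sqrt(2*M) = sqrt(2)*sqrt(M))
F((B(7, -7) + D(4)) - 15) - X(-60) = -85 - 1*(-60)**2 = -85 - 1*3600 = -85 - 3600 = -3685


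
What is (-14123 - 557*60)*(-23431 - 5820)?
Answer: 1390680293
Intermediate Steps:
(-14123 - 557*60)*(-23431 - 5820) = (-14123 - 33420)*(-29251) = -47543*(-29251) = 1390680293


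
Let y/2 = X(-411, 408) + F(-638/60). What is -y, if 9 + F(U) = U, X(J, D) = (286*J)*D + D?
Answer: 1438751389/15 ≈ 9.5917e+7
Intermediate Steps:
X(J, D) = D + 286*D*J (X(J, D) = 286*D*J + D = D + 286*D*J)
F(U) = -9 + U
y = -1438751389/15 (y = 2*(408*(1 + 286*(-411)) + (-9 - 638/60)) = 2*(408*(1 - 117546) + (-9 - 638*1/60)) = 2*(408*(-117545) + (-9 - 319/30)) = 2*(-47958360 - 589/30) = 2*(-1438751389/30) = -1438751389/15 ≈ -9.5917e+7)
-y = -1*(-1438751389/15) = 1438751389/15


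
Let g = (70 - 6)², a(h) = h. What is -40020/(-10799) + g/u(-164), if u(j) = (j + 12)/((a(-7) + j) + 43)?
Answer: 708483644/205181 ≈ 3453.0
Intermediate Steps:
g = 4096 (g = 64² = 4096)
u(j) = (12 + j)/(36 + j) (u(j) = (j + 12)/((-7 + j) + 43) = (12 + j)/(36 + j))
-40020/(-10799) + g/u(-164) = -40020/(-10799) + 4096/(((12 - 164)/(36 - 164))) = -40020*(-1/10799) + 4096/((-152/(-128))) = 40020/10799 + 4096/((-1/128*(-152))) = 40020/10799 + 4096/(19/16) = 40020/10799 + 4096*(16/19) = 40020/10799 + 65536/19 = 708483644/205181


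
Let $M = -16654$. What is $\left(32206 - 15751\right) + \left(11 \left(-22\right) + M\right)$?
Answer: $-441$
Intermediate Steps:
$\left(32206 - 15751\right) + \left(11 \left(-22\right) + M\right) = \left(32206 - 15751\right) + \left(11 \left(-22\right) - 16654\right) = \left(32206 - 15751\right) - 16896 = 16455 - 16896 = -441$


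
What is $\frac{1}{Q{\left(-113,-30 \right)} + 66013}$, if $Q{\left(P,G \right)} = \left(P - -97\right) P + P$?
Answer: $\frac{1}{67708} \approx 1.4769 \cdot 10^{-5}$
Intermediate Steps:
$Q{\left(P,G \right)} = P + P \left(97 + P\right)$ ($Q{\left(P,G \right)} = \left(P + 97\right) P + P = \left(97 + P\right) P + P = P \left(97 + P\right) + P = P + P \left(97 + P\right)$)
$\frac{1}{Q{\left(-113,-30 \right)} + 66013} = \frac{1}{- 113 \left(98 - 113\right) + 66013} = \frac{1}{\left(-113\right) \left(-15\right) + 66013} = \frac{1}{1695 + 66013} = \frac{1}{67708}$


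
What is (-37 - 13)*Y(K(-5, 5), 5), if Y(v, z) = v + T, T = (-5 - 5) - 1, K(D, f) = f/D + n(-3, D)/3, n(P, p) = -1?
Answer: 1850/3 ≈ 616.67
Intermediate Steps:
K(D, f) = -1/3 + f/D (K(D, f) = f/D - 1/3 = -1/3 + f/D)
T = -11 (T = -10 - 1 = -11)
Y(v, z) = -11 + v (Y(v, z) = v - 11 = -11 + v)
(-37 - 13)*Y(K(-5, 5), 5) = (-37 - 13)*(-11 + (5 - 1/3*(-5))/(-5)) = -50*(-11 - (5 + 5/3)/5) = -50*(-11 - 1/5*20/3) = -50*(-11 - 4/3) = -50*(-37/3) = 1850/3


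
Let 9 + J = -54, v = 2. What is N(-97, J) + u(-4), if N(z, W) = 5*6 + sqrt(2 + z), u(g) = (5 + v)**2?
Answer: 79 + I*sqrt(95) ≈ 79.0 + 9.7468*I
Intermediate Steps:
u(g) = 49 (u(g) = (5 + 2)**2 = 7**2 = 49)
J = -63 (J = -9 - 54 = -63)
N(z, W) = 30 + sqrt(2 + z)
N(-97, J) + u(-4) = (30 + sqrt(2 - 97)) + 49 = (30 + sqrt(-95)) + 49 = (30 + I*sqrt(95)) + 49 = 79 + I*sqrt(95)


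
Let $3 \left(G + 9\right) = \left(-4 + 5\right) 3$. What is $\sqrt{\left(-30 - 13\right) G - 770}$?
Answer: $i \sqrt{426} \approx 20.64 i$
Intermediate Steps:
$G = -8$ ($G = -9 + \frac{\left(-4 + 5\right) 3}{3} = -9 + \frac{1 \cdot 3}{3} = -9 + \frac{1}{3} \cdot 3 = -9 + 1 = -8$)
$\sqrt{\left(-30 - 13\right) G - 770} = \sqrt{\left(-30 - 13\right) \left(-8\right) - 770} = \sqrt{\left(-43\right) \left(-8\right) - 770} = \sqrt{344 - 770} = \sqrt{-426} = i \sqrt{426}$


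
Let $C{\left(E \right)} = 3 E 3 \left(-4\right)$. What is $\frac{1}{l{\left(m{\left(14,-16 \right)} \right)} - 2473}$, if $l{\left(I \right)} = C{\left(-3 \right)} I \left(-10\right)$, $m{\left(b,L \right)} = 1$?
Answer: $- \frac{1}{3553} \approx -0.00028145$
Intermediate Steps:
$C{\left(E \right)} = - 36 E$ ($C{\left(E \right)} = 9 E \left(-4\right) = - 36 E$)
$l{\left(I \right)} = - 1080 I$ ($l{\left(I \right)} = \left(-36\right) \left(-3\right) I \left(-10\right) = 108 I \left(-10\right) = - 1080 I$)
$\frac{1}{l{\left(m{\left(14,-16 \right)} \right)} - 2473} = \frac{1}{\left(-1080\right) 1 - 2473} = \frac{1}{-1080 - 2473} = \frac{1}{-3553} = - \frac{1}{3553}$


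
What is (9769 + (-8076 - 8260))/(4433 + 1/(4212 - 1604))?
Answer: -5708912/3853755 ≈ -1.4814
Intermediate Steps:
(9769 + (-8076 - 8260))/(4433 + 1/(4212 - 1604)) = (9769 - 16336)/(4433 + 1/2608) = -6567/(4433 + 1/2608) = -6567/11561265/2608 = -6567*2608/11561265 = -5708912/3853755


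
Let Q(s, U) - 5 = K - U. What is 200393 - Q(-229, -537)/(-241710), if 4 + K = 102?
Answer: 4843699267/24171 ≈ 2.0039e+5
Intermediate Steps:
K = 98 (K = -4 + 102 = 98)
Q(s, U) = 103 - U (Q(s, U) = 5 + (98 - U) = 103 - U)
200393 - Q(-229, -537)/(-241710) = 200393 - (103 - 1*(-537))/(-241710) = 200393 - (103 + 537)*(-1)/241710 = 200393 - 640*(-1)/241710 = 200393 - 1*(-64/24171) = 200393 + 64/24171 = 4843699267/24171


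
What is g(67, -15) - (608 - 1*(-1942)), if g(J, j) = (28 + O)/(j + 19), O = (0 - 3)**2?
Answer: -10163/4 ≈ -2540.8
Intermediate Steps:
O = 9 (O = (-3)**2 = 9)
g(J, j) = 37/(19 + j) (g(J, j) = (28 + 9)/(j + 19) = 37/(19 + j))
g(67, -15) - (608 - 1*(-1942)) = 37/(19 - 15) - (608 - 1*(-1942)) = 37/4 - (608 + 1942) = 37*(1/4) - 1*2550 = 37/4 - 2550 = -10163/4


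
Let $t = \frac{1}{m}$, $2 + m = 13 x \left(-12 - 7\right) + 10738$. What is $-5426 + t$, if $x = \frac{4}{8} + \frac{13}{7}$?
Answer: $- \frac{771322164}{142153} \approx -5426.0$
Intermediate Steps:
$x = \frac{33}{14}$ ($x = 4 \cdot \frac{1}{8} + 13 \cdot \frac{1}{7} = \frac{1}{2} + \frac{13}{7} = \frac{33}{14} \approx 2.3571$)
$m = \frac{142153}{14}$ ($m = -2 + \left(13 \cdot \frac{33}{14} \left(-12 - 7\right) + 10738\right) = -2 + \left(\frac{429 \left(-12 - 7\right)}{14} + 10738\right) = -2 + \left(\frac{429}{14} \left(-19\right) + 10738\right) = -2 + \left(- \frac{8151}{14} + 10738\right) = -2 + \frac{142181}{14} = \frac{142153}{14} \approx 10154.0$)
$t = \frac{14}{142153}$ ($t = \frac{1}{\frac{142153}{14}} = \frac{14}{142153} \approx 9.8485 \cdot 10^{-5}$)
$-5426 + t = -5426 + \frac{14}{142153} = - \frac{771322164}{142153}$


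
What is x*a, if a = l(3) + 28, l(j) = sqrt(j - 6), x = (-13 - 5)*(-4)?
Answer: 2016 + 72*I*sqrt(3) ≈ 2016.0 + 124.71*I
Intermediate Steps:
x = 72 (x = -18*(-4) = 72)
l(j) = sqrt(-6 + j)
a = 28 + I*sqrt(3) (a = sqrt(-6 + 3) + 28 = sqrt(-3) + 28 = I*sqrt(3) + 28 = 28 + I*sqrt(3) ≈ 28.0 + 1.732*I)
x*a = 72*(28 + I*sqrt(3)) = 2016 + 72*I*sqrt(3)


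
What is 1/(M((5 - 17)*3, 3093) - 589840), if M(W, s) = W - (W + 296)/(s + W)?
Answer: -3057/1803251192 ≈ -1.6953e-6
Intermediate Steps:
M(W, s) = W - (296 + W)/(W + s)
1/(M((5 - 17)*3, 3093) - 589840) = 1/((-296 + ((5 - 17)*3)**2 - (5 - 17)*3 + ((5 - 17)*3)*3093)/((5 - 17)*3 + 3093) - 589840) = 1/((-296 + (-12*3)**2 - (-12)*3 - 12*3*3093)/(-12*3 + 3093) - 589840) = 1/((-296 + (-36)**2 - 1*(-36) - 36*3093)/(-36 + 3093) - 589840) = 1/((-296 + 1296 + 36 - 111348)/3057 - 589840) = 1/((1/3057)*(-110312) - 589840) = 1/(-110312/3057 - 589840) = 1/(-1803251192/3057) = -3057/1803251192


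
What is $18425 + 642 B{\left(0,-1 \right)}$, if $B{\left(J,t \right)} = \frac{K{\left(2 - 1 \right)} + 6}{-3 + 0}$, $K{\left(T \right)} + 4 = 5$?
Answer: $16927$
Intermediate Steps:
$K{\left(T \right)} = 1$ ($K{\left(T \right)} = -4 + 5 = 1$)
$B{\left(J,t \right)} = - \frac{7}{3}$ ($B{\left(J,t \right)} = \frac{1 + 6}{-3 + 0} = \frac{7}{-3} = 7 \left(- \frac{1}{3}\right) = - \frac{7}{3}$)
$18425 + 642 B{\left(0,-1 \right)} = 18425 + 642 \left(- \frac{7}{3}\right) = 18425 - 1498 = 16927$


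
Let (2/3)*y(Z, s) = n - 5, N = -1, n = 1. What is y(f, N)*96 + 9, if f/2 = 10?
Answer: -567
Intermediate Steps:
f = 20 (f = 2*10 = 20)
y(Z, s) = -6 (y(Z, s) = 3*(1 - 5)/2 = (3/2)*(-4) = -6)
y(f, N)*96 + 9 = -6*96 + 9 = -576 + 9 = -567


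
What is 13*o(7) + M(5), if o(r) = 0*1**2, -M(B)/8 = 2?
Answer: -16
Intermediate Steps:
M(B) = -16 (M(B) = -8*2 = -16)
o(r) = 0 (o(r) = 0*1 = 0)
13*o(7) + M(5) = 13*0 - 16 = 0 - 16 = -16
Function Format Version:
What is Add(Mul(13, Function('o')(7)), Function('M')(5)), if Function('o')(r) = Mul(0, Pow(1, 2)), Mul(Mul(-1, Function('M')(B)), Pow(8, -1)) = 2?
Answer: -16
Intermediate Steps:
Function('M')(B) = -16 (Function('M')(B) = Mul(-8, 2) = -16)
Function('o')(r) = 0 (Function('o')(r) = Mul(0, 1) = 0)
Add(Mul(13, Function('o')(7)), Function('M')(5)) = Add(Mul(13, 0), -16) = Add(0, -16) = -16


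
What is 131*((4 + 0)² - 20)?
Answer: -524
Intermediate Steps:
131*((4 + 0)² - 20) = 131*(4² - 20) = 131*(16 - 20) = 131*(-4) = -524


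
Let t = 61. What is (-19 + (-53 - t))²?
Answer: 17689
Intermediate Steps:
(-19 + (-53 - t))² = (-19 + (-53 - 1*61))² = (-19 + (-53 - 61))² = (-19 - 114)² = (-133)² = 17689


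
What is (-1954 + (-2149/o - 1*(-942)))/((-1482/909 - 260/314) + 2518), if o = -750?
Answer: -12001386307/29916707500 ≈ -0.40116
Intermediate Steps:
(-1954 + (-2149/o - 1*(-942)))/((-1482/909 - 260/314) + 2518) = (-1954 + (-2149/(-750) - 1*(-942)))/((-1482/909 - 260/314) + 2518) = (-1954 + (-2149*(-1/750) + 942))/((-1482*1/909 - 260*1/314) + 2518) = (-1954 + (2149/750 + 942))/((-494/303 - 130/157) + 2518) = (-1954 + 708649/750)/(-116948/47571 + 2518) = -756851/(750*119666830/47571) = -756851/750*47571/119666830 = -12001386307/29916707500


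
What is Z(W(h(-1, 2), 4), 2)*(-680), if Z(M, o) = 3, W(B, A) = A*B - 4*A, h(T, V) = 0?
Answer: -2040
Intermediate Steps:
W(B, A) = -4*A + A*B
Z(W(h(-1, 2), 4), 2)*(-680) = 3*(-680) = -2040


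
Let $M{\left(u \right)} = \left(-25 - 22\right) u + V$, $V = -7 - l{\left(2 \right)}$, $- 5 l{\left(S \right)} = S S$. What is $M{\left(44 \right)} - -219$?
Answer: $- \frac{9276}{5} \approx -1855.2$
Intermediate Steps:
$l{\left(S \right)} = - \frac{S^{2}}{5}$ ($l{\left(S \right)} = - \frac{S S}{5} = - \frac{S^{2}}{5}$)
$V = - \frac{31}{5}$ ($V = -7 - - \frac{2^{2}}{5} = -7 - \left(- \frac{1}{5}\right) 4 = -7 - - \frac{4}{5} = -7 + \frac{4}{5} = - \frac{31}{5} \approx -6.2$)
$M{\left(u \right)} = - \frac{31}{5} - 47 u$ ($M{\left(u \right)} = \left(-25 - 22\right) u - \frac{31}{5} = - 47 u - \frac{31}{5} = - \frac{31}{5} - 47 u$)
$M{\left(44 \right)} - -219 = \left(- \frac{31}{5} - 2068\right) - -219 = \left(- \frac{31}{5} - 2068\right) + 219 = - \frac{10371}{5} + 219 = - \frac{9276}{5}$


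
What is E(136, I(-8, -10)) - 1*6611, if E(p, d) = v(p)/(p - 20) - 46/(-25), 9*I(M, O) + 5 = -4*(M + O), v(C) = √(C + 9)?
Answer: -165229/25 + √145/116 ≈ -6609.1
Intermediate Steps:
v(C) = √(9 + C)
I(M, O) = -5/9 - 4*M/9 - 4*O/9 (I(M, O) = -5/9 + (-4*(M + O))/9 = -5/9 + (-4*M - 4*O)/9 = -5/9 + (-4*M/9 - 4*O/9) = -5/9 - 4*M/9 - 4*O/9)
E(p, d) = 46/25 + √(9 + p)/(-20 + p) (E(p, d) = √(9 + p)/(p - 20) - 46/(-25) = √(9 + p)/(-20 + p) - 46*(-1/25) = √(9 + p)/(-20 + p) + 46/25 = 46/25 + √(9 + p)/(-20 + p))
E(136, I(-8, -10)) - 1*6611 = (-920 + 25*√(9 + 136) + 46*136)/(25*(-20 + 136)) - 1*6611 = (1/25)*(-920 + 25*√145 + 6256)/116 - 6611 = (1/25)*(1/116)*(5336 + 25*√145) - 6611 = (46/25 + √145/116) - 6611 = -165229/25 + √145/116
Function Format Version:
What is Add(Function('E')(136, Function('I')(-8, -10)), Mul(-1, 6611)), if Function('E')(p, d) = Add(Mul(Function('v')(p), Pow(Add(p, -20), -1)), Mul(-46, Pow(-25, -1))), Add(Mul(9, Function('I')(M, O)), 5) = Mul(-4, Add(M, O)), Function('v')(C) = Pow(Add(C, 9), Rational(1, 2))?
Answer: Add(Rational(-165229, 25), Mul(Rational(1, 116), Pow(145, Rational(1, 2)))) ≈ -6609.1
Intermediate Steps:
Function('v')(C) = Pow(Add(9, C), Rational(1, 2))
Function('I')(M, O) = Add(Rational(-5, 9), Mul(Rational(-4, 9), M), Mul(Rational(-4, 9), O)) (Function('I')(M, O) = Add(Rational(-5, 9), Mul(Rational(1, 9), Mul(-4, Add(M, O)))) = Add(Rational(-5, 9), Mul(Rational(1, 9), Add(Mul(-4, M), Mul(-4, O)))) = Add(Rational(-5, 9), Add(Mul(Rational(-4, 9), M), Mul(Rational(-4, 9), O))) = Add(Rational(-5, 9), Mul(Rational(-4, 9), M), Mul(Rational(-4, 9), O)))
Function('E')(p, d) = Add(Rational(46, 25), Mul(Pow(Add(-20, p), -1), Pow(Add(9, p), Rational(1, 2)))) (Function('E')(p, d) = Add(Mul(Pow(Add(9, p), Rational(1, 2)), Pow(Add(p, -20), -1)), Mul(-46, Pow(-25, -1))) = Add(Mul(Pow(Add(9, p), Rational(1, 2)), Pow(Add(-20, p), -1)), Mul(-46, Rational(-1, 25))) = Add(Mul(Pow(Add(-20, p), -1), Pow(Add(9, p), Rational(1, 2))), Rational(46, 25)) = Add(Rational(46, 25), Mul(Pow(Add(-20, p), -1), Pow(Add(9, p), Rational(1, 2)))))
Add(Function('E')(136, Function('I')(-8, -10)), Mul(-1, 6611)) = Add(Mul(Rational(1, 25), Pow(Add(-20, 136), -1), Add(-920, Mul(25, Pow(Add(9, 136), Rational(1, 2))), Mul(46, 136))), Mul(-1, 6611)) = Add(Mul(Rational(1, 25), Pow(116, -1), Add(-920, Mul(25, Pow(145, Rational(1, 2))), 6256)), -6611) = Add(Mul(Rational(1, 25), Rational(1, 116), Add(5336, Mul(25, Pow(145, Rational(1, 2))))), -6611) = Add(Add(Rational(46, 25), Mul(Rational(1, 116), Pow(145, Rational(1, 2)))), -6611) = Add(Rational(-165229, 25), Mul(Rational(1, 116), Pow(145, Rational(1, 2))))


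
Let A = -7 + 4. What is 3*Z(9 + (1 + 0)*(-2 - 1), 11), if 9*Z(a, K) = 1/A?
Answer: -1/9 ≈ -0.11111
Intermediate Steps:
A = -3
Z(a, K) = -1/27 (Z(a, K) = (1/9)/(-3) = (1/9)*(-1/3) = -1/27)
3*Z(9 + (1 + 0)*(-2 - 1), 11) = 3*(-1/27) = -1/9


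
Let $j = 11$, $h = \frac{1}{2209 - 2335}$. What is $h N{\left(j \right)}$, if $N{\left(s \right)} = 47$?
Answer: $- \frac{47}{126} \approx -0.37302$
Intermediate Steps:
$h = - \frac{1}{126}$ ($h = \frac{1}{-126} = - \frac{1}{126} \approx -0.0079365$)
$h N{\left(j \right)} = \left(- \frac{1}{126}\right) 47 = - \frac{47}{126}$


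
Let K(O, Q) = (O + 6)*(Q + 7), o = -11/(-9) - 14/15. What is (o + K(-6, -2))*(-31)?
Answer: -403/45 ≈ -8.9556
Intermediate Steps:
o = 13/45 (o = -11*(-⅑) - 14*1/15 = 11/9 - 14/15 = 13/45 ≈ 0.28889)
K(O, Q) = (6 + O)*(7 + Q)
(o + K(-6, -2))*(-31) = (13/45 + (42 + 6*(-2) + 7*(-6) - 6*(-2)))*(-31) = (13/45 + (42 - 12 - 42 + 12))*(-31) = (13/45 + 0)*(-31) = (13/45)*(-31) = -403/45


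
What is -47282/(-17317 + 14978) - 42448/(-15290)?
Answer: 411113826/17881655 ≈ 22.991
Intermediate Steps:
-47282/(-17317 + 14978) - 42448/(-15290) = -47282/(-2339) - 42448*(-1/15290) = -47282*(-1/2339) + 21224/7645 = 47282/2339 + 21224/7645 = 411113826/17881655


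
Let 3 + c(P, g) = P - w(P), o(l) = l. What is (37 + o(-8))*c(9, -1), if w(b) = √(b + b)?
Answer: 174 - 87*√2 ≈ 50.963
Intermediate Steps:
w(b) = √2*√b (w(b) = √(2*b) = √2*√b)
c(P, g) = -3 + P - √2*√P (c(P, g) = -3 + (P - √2*√P) = -3 + P - √2*√P)
(37 + o(-8))*c(9, -1) = (37 - 8)*(-3 + 9 - √2*√9) = 29*(-3 + 9 - 1*√2*3) = 29*(-3 + 9 - 3*√2) = 29*(6 - 3*√2) = 174 - 87*√2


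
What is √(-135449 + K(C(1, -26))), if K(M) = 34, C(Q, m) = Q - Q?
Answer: I*√135415 ≈ 367.99*I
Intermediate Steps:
C(Q, m) = 0
√(-135449 + K(C(1, -26))) = √(-135449 + 34) = √(-135415) = I*√135415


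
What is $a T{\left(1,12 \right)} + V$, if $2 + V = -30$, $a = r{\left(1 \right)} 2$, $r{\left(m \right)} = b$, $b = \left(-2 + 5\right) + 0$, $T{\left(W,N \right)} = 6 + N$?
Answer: $76$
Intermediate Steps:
$b = 3$ ($b = 3 + 0 = 3$)
$r{\left(m \right)} = 3$
$a = 6$ ($a = 3 \cdot 2 = 6$)
$V = -32$ ($V = -2 - 30 = -32$)
$a T{\left(1,12 \right)} + V = 6 \left(6 + 12\right) - 32 = 6 \cdot 18 - 32 = 108 - 32 = 76$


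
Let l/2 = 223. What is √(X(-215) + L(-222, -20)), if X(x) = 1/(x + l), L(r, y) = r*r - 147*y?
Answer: √2786725095/231 ≈ 228.53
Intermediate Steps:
l = 446 (l = 2*223 = 446)
L(r, y) = r² - 147*y
X(x) = 1/(446 + x) (X(x) = 1/(x + 446) = 1/(446 + x))
√(X(-215) + L(-222, -20)) = √(1/(446 - 215) + ((-222)² - 147*(-20))) = √(1/231 + (49284 + 2940)) = √(1/231 + 52224) = √(12063745/231) = √2786725095/231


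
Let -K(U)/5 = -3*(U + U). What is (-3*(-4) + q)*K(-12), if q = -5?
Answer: -2520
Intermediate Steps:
K(U) = 30*U (K(U) = -(-15)*(U + U) = -(-15)*2*U = -(-30)*U = 30*U)
(-3*(-4) + q)*K(-12) = (-3*(-4) - 5)*(30*(-12)) = (12 - 5)*(-360) = 7*(-360) = -2520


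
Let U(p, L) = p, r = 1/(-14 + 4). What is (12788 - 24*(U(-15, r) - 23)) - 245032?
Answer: -231332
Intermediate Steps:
r = -⅒ (r = 1/(-10) = -⅒ ≈ -0.10000)
(12788 - 24*(U(-15, r) - 23)) - 245032 = (12788 - 24*(-15 - 23)) - 245032 = (12788 - 24*(-38)) - 245032 = (12788 + 912) - 245032 = 13700 - 245032 = -231332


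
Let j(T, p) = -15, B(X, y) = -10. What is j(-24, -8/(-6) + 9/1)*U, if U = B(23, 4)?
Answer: 150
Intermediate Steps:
U = -10
j(-24, -8/(-6) + 9/1)*U = -15*(-10) = 150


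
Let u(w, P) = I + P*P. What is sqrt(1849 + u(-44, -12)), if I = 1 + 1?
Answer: sqrt(1995) ≈ 44.665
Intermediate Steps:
I = 2
u(w, P) = 2 + P**2 (u(w, P) = 2 + P*P = 2 + P**2)
sqrt(1849 + u(-44, -12)) = sqrt(1849 + (2 + (-12)**2)) = sqrt(1849 + (2 + 144)) = sqrt(1849 + 146) = sqrt(1995)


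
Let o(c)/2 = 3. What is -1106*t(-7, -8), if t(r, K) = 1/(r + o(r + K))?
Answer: 1106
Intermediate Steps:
o(c) = 6 (o(c) = 2*3 = 6)
t(r, K) = 1/(6 + r) (t(r, K) = 1/(r + 6) = 1/(6 + r))
-1106*t(-7, -8) = -1106/(6 - 7) = -1106/(-1) = -1106*(-1) = 1106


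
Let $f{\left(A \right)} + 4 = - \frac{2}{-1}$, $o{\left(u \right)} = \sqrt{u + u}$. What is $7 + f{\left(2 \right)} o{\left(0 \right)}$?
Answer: $7$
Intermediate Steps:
$o{\left(u \right)} = \sqrt{2} \sqrt{u}$ ($o{\left(u \right)} = \sqrt{2 u} = \sqrt{2} \sqrt{u}$)
$f{\left(A \right)} = -2$ ($f{\left(A \right)} = -4 - \frac{2}{-1} = -4 - -2 = -4 + 2 = -2$)
$7 + f{\left(2 \right)} o{\left(0 \right)} = 7 - 2 \sqrt{2} \sqrt{0} = 7 - 2 \sqrt{2} \cdot 0 = 7 - 0 = 7 + 0 = 7$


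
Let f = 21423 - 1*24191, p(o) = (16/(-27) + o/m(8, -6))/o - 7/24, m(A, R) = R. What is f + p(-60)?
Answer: -8969773/3240 ≈ -2768.4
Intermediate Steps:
p(o) = -7/24 + (-16/27 - o/6)/o (p(o) = (16/(-27) + o/(-6))/o - 7/24 = (16*(-1/27) + o*(-⅙))/o - 7*1/24 = (-16/27 - o/6)/o - 7/24 = -7/24 + (-16/27 - o/6)/o)
f = -2768 (f = 21423 - 24191 = -2768)
f + p(-60) = -2768 + (1/216)*(-128 - 99*(-60))/(-60) = -2768 + (1/216)*(-1/60)*(-128 + 5940) = -2768 + (1/216)*(-1/60)*5812 = -2768 - 1453/3240 = -8969773/3240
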